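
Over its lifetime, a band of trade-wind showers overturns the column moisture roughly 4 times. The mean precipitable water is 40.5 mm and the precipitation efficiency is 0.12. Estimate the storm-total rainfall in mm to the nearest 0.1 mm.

rainfall ≈ 19.4 mm

Each cycle deposits ε × PW = 0.12 × 40.5 = 4.86 mm.
Over 4 cycles: 4 × 4.86 = 19.4 mm.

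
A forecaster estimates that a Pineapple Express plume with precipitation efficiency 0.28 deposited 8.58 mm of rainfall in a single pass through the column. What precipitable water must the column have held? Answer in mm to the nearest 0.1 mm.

PW ≈ 30.6 mm

PW = rainfall / ε = 8.58 / 0.28 = 30.6 mm.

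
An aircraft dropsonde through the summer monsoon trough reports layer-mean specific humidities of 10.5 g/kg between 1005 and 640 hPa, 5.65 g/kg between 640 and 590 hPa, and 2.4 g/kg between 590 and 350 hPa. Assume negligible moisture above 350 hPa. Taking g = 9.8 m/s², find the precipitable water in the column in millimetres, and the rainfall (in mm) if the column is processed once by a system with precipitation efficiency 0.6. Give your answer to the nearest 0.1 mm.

PW ≈ 47.9 mm; rainfall ≈ 28.7 mm

Precipitable water is the column-integrated vapour mass per unit area: PW = (1/g) Σ q̄ Δp, with q in kg/kg and Δp in Pa (1 kg/m² of water = 1 mm).
Layer 1005–640 hPa: Δp = 365 hPa = 36500 Pa, q̄ = 0.0105 kg/kg → 0.0105 × 36500 / 9.8 = 39.11 mm
Layer 640–590 hPa: Δp = 50 hPa = 5000 Pa, q̄ = 0.00565 kg/kg → 0.00565 × 5000 / 9.8 = 2.88 mm
Layer 590–350 hPa: Δp = 240 hPa = 24000 Pa, q̄ = 0.0024 kg/kg → 0.0024 × 24000 / 9.8 = 5.88 mm
PW = 39.11 + 2.88 + 5.88 = 47.87 ≈ 47.9 mm.
Rainfall = ε × PW = 0.6 × 47.9 = 28.7 mm.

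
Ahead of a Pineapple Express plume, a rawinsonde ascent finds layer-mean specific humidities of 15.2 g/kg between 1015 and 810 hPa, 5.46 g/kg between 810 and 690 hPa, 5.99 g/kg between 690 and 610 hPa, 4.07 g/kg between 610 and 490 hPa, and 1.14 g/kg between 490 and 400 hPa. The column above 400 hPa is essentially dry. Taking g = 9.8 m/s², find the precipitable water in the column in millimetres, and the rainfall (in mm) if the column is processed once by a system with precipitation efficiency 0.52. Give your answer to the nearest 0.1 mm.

PW ≈ 49.4 mm; rainfall ≈ 25.7 mm

Precipitable water is the column-integrated vapour mass per unit area: PW = (1/g) Σ q̄ Δp, with q in kg/kg and Δp in Pa (1 kg/m² of water = 1 mm).
Layer 1015–810 hPa: Δp = 205 hPa = 20500 Pa, q̄ = 0.0152 kg/kg → 0.0152 × 20500 / 9.8 = 31.80 mm
Layer 810–690 hPa: Δp = 120 hPa = 12000 Pa, q̄ = 0.00546 kg/kg → 0.00546 × 12000 / 9.8 = 6.69 mm
Layer 690–610 hPa: Δp = 80 hPa = 8000 Pa, q̄ = 0.00599 kg/kg → 0.00599 × 8000 / 9.8 = 4.89 mm
Layer 610–490 hPa: Δp = 120 hPa = 12000 Pa, q̄ = 0.00407 kg/kg → 0.00407 × 12000 / 9.8 = 4.98 mm
Layer 490–400 hPa: Δp = 90 hPa = 9000 Pa, q̄ = 0.00114 kg/kg → 0.00114 × 9000 / 9.8 = 1.05 mm
PW = 31.80 + 6.69 + 4.89 + 4.98 + 1.05 = 49.41 ≈ 49.4 mm.
Rainfall = ε × PW = 0.52 × 49.4 = 25.7 mm.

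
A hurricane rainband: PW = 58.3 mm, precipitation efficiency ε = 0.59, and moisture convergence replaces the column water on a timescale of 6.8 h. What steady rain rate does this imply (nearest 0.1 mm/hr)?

Each overturning extracts ε × PW = 0.59 × 58.3 = 34.397 mm.
Rate = ε·PW / τ = 34.397 / 6.8 h = 5.1 mm/hr.

R ≈ 5.1 mm/hr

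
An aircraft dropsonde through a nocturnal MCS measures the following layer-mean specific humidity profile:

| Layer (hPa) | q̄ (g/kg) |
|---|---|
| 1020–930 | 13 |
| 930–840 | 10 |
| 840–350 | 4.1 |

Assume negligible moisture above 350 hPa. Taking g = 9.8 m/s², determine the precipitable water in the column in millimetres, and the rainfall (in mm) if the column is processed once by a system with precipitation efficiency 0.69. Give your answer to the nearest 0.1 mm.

Precipitable water is the column-integrated vapour mass per unit area: PW = (1/g) Σ q̄ Δp, with q in kg/kg and Δp in Pa (1 kg/m² of water = 1 mm).
Layer 1020–930 hPa: Δp = 90 hPa = 9000 Pa, q̄ = 0.013 kg/kg → 0.013 × 9000 / 9.8 = 11.94 mm
Layer 930–840 hPa: Δp = 90 hPa = 9000 Pa, q̄ = 0.01 kg/kg → 0.01 × 9000 / 9.8 = 9.18 mm
Layer 840–350 hPa: Δp = 490 hPa = 49000 Pa, q̄ = 0.0041 kg/kg → 0.0041 × 49000 / 9.8 = 20.50 mm
PW = 11.94 + 9.18 + 20.50 = 41.62 ≈ 41.6 mm.
Rainfall = ε × PW = 0.69 × 41.6 = 28.7 mm.

PW ≈ 41.6 mm; rainfall ≈ 28.7 mm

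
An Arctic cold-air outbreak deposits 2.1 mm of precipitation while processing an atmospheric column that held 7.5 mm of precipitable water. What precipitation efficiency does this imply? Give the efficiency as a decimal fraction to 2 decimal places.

ε = precipitation / PW = 2.1 / 7.5 = 0.28.

ε ≈ 0.28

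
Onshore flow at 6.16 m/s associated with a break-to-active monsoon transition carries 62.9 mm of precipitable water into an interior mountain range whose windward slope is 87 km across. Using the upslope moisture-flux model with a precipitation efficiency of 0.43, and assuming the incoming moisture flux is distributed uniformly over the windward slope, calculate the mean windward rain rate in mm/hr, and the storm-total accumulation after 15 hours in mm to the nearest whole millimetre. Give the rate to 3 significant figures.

R ≈ 6.89 mm/hr; total ≈ 103 mm

Incoming column moisture flux per unit ridge length: F = V × PW = 6.16 × 62.9 = 387.464 mm·m/s.
Spread over the 87 km slope with efficiency ε = 0.43: R = ε·F/W = 0.43 × 387.464 / 87000 m = 1.915e-03 mm/s.
R = 1.915e-03 × 3600 = 6.89 mm/hr.
Over 15 h: total = 6.89 × 15 = 103.35 ≈ 103 mm.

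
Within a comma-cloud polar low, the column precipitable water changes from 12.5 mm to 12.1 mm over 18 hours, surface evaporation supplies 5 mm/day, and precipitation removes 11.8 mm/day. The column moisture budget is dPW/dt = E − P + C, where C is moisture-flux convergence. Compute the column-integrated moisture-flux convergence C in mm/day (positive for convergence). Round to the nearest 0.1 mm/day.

dPW/dt = (12.1 − 12.5) mm / (18/24 day) = -0.533 mm/day.
C = dPW/dt − E + P = (-0.533) − 5 + 11.8 = 6.3 mm/day.

C ≈ 6.3 mm/day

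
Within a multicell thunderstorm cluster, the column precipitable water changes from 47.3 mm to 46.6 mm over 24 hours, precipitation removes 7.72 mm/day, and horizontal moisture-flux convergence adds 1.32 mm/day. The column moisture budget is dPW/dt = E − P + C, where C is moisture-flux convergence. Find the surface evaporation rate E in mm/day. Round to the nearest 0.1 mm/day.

dPW/dt = (46.6 − 47.3) mm / (24/24 day) = -0.700 mm/day.
E = dPW/dt + P − C = (-0.700) + 7.72 − (1.32) = 5.7 mm/day.

E ≈ 5.7 mm/day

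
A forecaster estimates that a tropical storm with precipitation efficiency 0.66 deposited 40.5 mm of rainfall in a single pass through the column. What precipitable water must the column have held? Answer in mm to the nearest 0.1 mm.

PW = rainfall / ε = 40.5 / 0.66 = 61.4 mm.

PW ≈ 61.4 mm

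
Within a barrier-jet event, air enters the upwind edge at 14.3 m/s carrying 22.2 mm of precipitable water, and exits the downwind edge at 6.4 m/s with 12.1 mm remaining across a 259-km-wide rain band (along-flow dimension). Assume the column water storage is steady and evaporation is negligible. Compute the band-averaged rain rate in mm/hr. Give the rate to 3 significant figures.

R ≈ 3.34 mm/hr

Column moisture flux per unit crosswind length is F = V × PW.
Inflow: F_in = 14.3 × 22.2 = 317.46 mm·m/s
Outflow: F_out = 6.4 × 12.1 = 77.44 mm·m/s
Steady-state rate R = (F_in − F_out)/L = (317.46 − 77.44) / 259000 m = 9.267e-04 mm/s.
R = 9.267e-04 × 3600 = 3.34 mm/hr.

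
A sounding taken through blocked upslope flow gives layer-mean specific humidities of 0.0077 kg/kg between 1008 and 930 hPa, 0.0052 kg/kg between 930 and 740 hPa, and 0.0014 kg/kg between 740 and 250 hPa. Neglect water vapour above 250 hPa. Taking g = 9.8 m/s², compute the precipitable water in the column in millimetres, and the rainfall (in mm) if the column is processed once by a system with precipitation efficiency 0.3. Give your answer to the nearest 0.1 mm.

PW ≈ 23.2 mm; rainfall ≈ 7.0 mm

Precipitable water is the column-integrated vapour mass per unit area: PW = (1/g) Σ q̄ Δp, with q in kg/kg and Δp in Pa (1 kg/m² of water = 1 mm).
Layer 1008–930 hPa: Δp = 78 hPa = 7800 Pa, q̄ = 0.0077 kg/kg → 0.0077 × 7800 / 9.8 = 6.13 mm
Layer 930–740 hPa: Δp = 190 hPa = 19000 Pa, q̄ = 0.0052 kg/kg → 0.0052 × 19000 / 9.8 = 10.08 mm
Layer 740–250 hPa: Δp = 490 hPa = 49000 Pa, q̄ = 0.0014 kg/kg → 0.0014 × 49000 / 9.8 = 7.00 mm
PW = 6.13 + 10.08 + 7.00 = 23.21 ≈ 23.2 mm.
Rainfall = ε × PW = 0.3 × 23.2 = 7.0 mm.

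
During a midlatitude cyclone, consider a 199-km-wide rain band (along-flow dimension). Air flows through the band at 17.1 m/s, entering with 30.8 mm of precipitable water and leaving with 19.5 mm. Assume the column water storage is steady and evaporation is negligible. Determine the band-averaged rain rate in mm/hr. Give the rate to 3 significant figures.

Column moisture flux per unit crosswind length is F = V × PW.
Inflow: F_in = 17.1 × 30.8 = 526.68 mm·m/s
Outflow: F_out = 17.1 × 19.5 = 333.45 mm·m/s
Steady-state rate R = (F_in − F_out)/L = (526.68 − 333.45) / 199000 m = 9.710e-04 mm/s.
R = 9.710e-04 × 3600 = 3.50 mm/hr.

R ≈ 3.50 mm/hr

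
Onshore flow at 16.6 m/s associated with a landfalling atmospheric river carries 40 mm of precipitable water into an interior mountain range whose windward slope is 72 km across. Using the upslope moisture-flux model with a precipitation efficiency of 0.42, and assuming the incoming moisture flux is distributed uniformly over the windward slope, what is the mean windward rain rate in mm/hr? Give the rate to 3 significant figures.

Incoming column moisture flux per unit ridge length: F = V × PW = 16.6 × 40 = 664 mm·m/s.
Spread over the 72 km slope with efficiency ε = 0.42: R = ε·F/W = 0.42 × 664 / 72000 m = 3.873e-03 mm/s.
R = 3.873e-03 × 3600 = 13.9 mm/hr.

R ≈ 13.9 mm/hr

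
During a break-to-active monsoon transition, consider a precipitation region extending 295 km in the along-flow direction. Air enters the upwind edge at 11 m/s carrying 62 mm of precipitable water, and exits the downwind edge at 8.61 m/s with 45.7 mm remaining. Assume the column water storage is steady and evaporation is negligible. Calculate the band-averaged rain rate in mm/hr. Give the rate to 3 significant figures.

R ≈ 3.52 mm/hr

Column moisture flux per unit crosswind length is F = V × PW.
Inflow: F_in = 11 × 62 = 682 mm·m/s
Outflow: F_out = 8.61 × 45.7 = 393.477 mm·m/s
Steady-state rate R = (F_in − F_out)/L = (682 − 393.477) / 295000 m = 9.780e-04 mm/s.
R = 9.780e-04 × 3600 = 3.52 mm/hr.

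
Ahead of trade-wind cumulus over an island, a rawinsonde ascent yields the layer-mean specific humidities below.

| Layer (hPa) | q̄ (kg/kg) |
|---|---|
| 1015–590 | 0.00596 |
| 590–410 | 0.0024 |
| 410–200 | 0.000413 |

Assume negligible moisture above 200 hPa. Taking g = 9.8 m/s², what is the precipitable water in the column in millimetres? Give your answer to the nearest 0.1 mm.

Precipitable water is the column-integrated vapour mass per unit area: PW = (1/g) Σ q̄ Δp, with q in kg/kg and Δp in Pa (1 kg/m² of water = 1 mm).
Layer 1015–590 hPa: Δp = 425 hPa = 42500 Pa, q̄ = 0.00596 kg/kg → 0.00596 × 42500 / 9.8 = 25.85 mm
Layer 590–410 hPa: Δp = 180 hPa = 18000 Pa, q̄ = 0.0024 kg/kg → 0.0024 × 18000 / 9.8 = 4.41 mm
Layer 410–200 hPa: Δp = 210 hPa = 21000 Pa, q̄ = 0.000413 kg/kg → 0.000413 × 21000 / 9.8 = 0.88 mm
PW = 25.85 + 4.41 + 0.88 = 31.14 ≈ 31.1 mm.

PW ≈ 31.1 mm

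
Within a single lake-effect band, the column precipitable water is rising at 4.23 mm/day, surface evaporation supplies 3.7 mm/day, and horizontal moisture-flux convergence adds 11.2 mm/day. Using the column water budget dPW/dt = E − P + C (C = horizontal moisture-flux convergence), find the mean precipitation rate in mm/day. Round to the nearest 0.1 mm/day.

P ≈ 10.7 mm/day

dPW/dt = +4.23 mm/day.
P = E + C − dPW/dt = 3.7 + (11.2) − (+4.23) = 10.7 mm/day.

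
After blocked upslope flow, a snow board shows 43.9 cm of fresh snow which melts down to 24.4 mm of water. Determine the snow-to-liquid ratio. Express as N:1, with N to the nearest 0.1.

ratio ≈ 18.0

Ratio = snow depth / SWE = 439 mm / 24.4 mm = 18.0, i.e. 18.0:1.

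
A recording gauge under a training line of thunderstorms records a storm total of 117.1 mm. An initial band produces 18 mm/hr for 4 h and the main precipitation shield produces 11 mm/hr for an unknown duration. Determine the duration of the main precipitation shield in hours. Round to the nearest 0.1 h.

duration ≈ 4.1 h

Known phases: 18 × 4 = 72 mm.
Remaining depth = 117.1 − 72 = 45.1 mm.
Duration = 45.1 / 11 = 4.1 h.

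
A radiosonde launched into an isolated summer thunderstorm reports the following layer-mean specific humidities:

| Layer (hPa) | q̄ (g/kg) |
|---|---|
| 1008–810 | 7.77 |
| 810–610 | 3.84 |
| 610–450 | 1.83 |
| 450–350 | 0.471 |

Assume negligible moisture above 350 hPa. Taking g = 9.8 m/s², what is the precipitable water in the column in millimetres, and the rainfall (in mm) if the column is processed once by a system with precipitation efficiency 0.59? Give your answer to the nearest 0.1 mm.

PW ≈ 27.0 mm; rainfall ≈ 15.9 mm

Precipitable water is the column-integrated vapour mass per unit area: PW = (1/g) Σ q̄ Δp, with q in kg/kg and Δp in Pa (1 kg/m² of water = 1 mm).
Layer 1008–810 hPa: Δp = 198 hPa = 19800 Pa, q̄ = 0.00777 kg/kg → 0.00777 × 19800 / 9.8 = 15.70 mm
Layer 810–610 hPa: Δp = 200 hPa = 20000 Pa, q̄ = 0.00384 kg/kg → 0.00384 × 20000 / 9.8 = 7.84 mm
Layer 610–450 hPa: Δp = 160 hPa = 16000 Pa, q̄ = 0.00183 kg/kg → 0.00183 × 16000 / 9.8 = 2.99 mm
Layer 450–350 hPa: Δp = 100 hPa = 10000 Pa, q̄ = 0.000471 kg/kg → 0.000471 × 10000 / 9.8 = 0.48 mm
PW = 15.70 + 7.84 + 2.99 + 0.48 = 27.01 ≈ 27.0 mm.
Rainfall = ε × PW = 0.59 × 27.0 = 15.9 mm.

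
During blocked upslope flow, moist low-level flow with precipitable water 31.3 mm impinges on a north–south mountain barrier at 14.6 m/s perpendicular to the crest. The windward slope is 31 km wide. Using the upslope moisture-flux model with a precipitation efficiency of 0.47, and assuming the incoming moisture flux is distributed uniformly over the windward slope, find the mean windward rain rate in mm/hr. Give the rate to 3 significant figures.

R ≈ 24.9 mm/hr

Incoming column moisture flux per unit ridge length: F = V × PW = 14.6 × 31.3 = 456.98 mm·m/s.
Spread over the 31 km slope with efficiency ε = 0.47: R = ε·F/W = 0.47 × 456.98 / 31000 m = 6.928e-03 mm/s.
R = 6.928e-03 × 3600 = 24.9 mm/hr.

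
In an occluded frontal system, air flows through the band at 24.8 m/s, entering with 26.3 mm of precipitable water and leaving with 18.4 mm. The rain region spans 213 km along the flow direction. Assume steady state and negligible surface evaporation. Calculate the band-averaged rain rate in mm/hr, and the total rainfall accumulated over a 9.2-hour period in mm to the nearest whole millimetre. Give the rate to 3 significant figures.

R ≈ 3.31 mm/hr; total ≈ 30 mm

Column moisture flux per unit crosswind length is F = V × PW.
Inflow: F_in = 24.8 × 26.3 = 652.24 mm·m/s
Outflow: F_out = 24.8 × 18.4 = 456.32 mm·m/s
Steady-state rate R = (F_in − F_out)/L = (652.24 − 456.32) / 213000 m = 9.198e-04 mm/s.
R = 9.198e-04 × 3600 = 3.31 mm/hr.
Over 9.2 h: total = 3.31 × 9.2 = 30.452 ≈ 30 mm.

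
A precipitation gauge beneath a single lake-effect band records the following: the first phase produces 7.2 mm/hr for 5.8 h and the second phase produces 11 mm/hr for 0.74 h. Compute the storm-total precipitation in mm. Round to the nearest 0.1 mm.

Total = Σ Rᵢ Δtᵢ = 7.2 × 5.8 + 11 × 0.74
      = 41.76 + 8.14 = 49.9 mm.

total ≈ 49.9 mm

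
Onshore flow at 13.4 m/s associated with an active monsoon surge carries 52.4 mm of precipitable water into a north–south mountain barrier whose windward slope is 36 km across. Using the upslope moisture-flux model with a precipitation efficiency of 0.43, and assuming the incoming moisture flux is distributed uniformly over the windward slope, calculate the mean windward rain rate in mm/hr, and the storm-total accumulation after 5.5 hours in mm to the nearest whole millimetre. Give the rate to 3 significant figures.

Incoming column moisture flux per unit ridge length: F = V × PW = 13.4 × 52.4 = 702.16 mm·m/s.
Spread over the 36 km slope with efficiency ε = 0.43: R = ε·F/W = 0.43 × 702.16 / 36000 m = 8.387e-03 mm/s.
R = 8.387e-03 × 3600 = 30.2 mm/hr.
Over 5.5 h: total = 30.2 × 5.5 = 166.1 ≈ 166 mm.

R ≈ 30.2 mm/hr; total ≈ 166 mm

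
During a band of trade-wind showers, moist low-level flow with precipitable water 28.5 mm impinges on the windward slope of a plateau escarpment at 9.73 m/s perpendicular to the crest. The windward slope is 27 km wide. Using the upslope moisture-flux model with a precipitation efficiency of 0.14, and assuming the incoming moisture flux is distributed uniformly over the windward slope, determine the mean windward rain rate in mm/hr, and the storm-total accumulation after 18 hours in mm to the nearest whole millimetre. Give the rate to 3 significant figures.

Incoming column moisture flux per unit ridge length: F = V × PW = 9.73 × 28.5 = 277.305 mm·m/s.
Spread over the 27 km slope with efficiency ε = 0.14: R = ε·F/W = 0.14 × 277.305 / 27000 m = 1.438e-03 mm/s.
R = 1.438e-03 × 3600 = 5.18 mm/hr.
Over 18 h: total = 5.18 × 18 = 93.24 ≈ 93 mm.

R ≈ 5.18 mm/hr; total ≈ 93 mm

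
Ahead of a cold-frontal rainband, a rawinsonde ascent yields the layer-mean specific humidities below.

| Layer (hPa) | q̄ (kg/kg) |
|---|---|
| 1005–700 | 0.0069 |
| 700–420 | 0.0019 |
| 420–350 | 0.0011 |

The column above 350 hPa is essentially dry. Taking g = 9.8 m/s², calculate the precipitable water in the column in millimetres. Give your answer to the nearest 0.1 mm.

PW ≈ 27.7 mm

Precipitable water is the column-integrated vapour mass per unit area: PW = (1/g) Σ q̄ Δp, with q in kg/kg and Δp in Pa (1 kg/m² of water = 1 mm).
Layer 1005–700 hPa: Δp = 305 hPa = 30500 Pa, q̄ = 0.0069 kg/kg → 0.0069 × 30500 / 9.8 = 21.47 mm
Layer 700–420 hPa: Δp = 280 hPa = 28000 Pa, q̄ = 0.0019 kg/kg → 0.0019 × 28000 / 9.8 = 5.43 mm
Layer 420–350 hPa: Δp = 70 hPa = 7000 Pa, q̄ = 0.0011 kg/kg → 0.0011 × 7000 / 9.8 = 0.79 mm
PW = 21.47 + 5.43 + 0.79 = 27.69 ≈ 27.7 mm.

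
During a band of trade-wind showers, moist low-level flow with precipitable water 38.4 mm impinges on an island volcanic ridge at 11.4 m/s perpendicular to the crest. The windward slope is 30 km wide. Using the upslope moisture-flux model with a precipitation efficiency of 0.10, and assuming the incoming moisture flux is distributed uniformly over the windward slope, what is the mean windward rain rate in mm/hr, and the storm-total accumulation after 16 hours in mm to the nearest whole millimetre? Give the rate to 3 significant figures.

R ≈ 5.25 mm/hr; total ≈ 84 mm

Incoming column moisture flux per unit ridge length: F = V × PW = 11.4 × 38.4 = 437.76 mm·m/s.
Spread over the 30 km slope with efficiency ε = 0.10: R = ε·F/W = 0.10 × 437.76 / 30000 m = 1.459e-03 mm/s.
R = 1.459e-03 × 3600 = 5.25 mm/hr.
Over 16 h: total = 5.25 × 16 = 84 mm.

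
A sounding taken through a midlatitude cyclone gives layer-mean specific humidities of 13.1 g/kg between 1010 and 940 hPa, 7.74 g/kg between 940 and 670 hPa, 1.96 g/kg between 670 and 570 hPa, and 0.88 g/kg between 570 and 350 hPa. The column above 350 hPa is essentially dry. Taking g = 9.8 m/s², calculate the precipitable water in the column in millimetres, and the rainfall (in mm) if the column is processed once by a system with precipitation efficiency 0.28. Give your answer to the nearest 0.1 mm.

Precipitable water is the column-integrated vapour mass per unit area: PW = (1/g) Σ q̄ Δp, with q in kg/kg and Δp in Pa (1 kg/m² of water = 1 mm).
Layer 1010–940 hPa: Δp = 70 hPa = 7000 Pa, q̄ = 0.0131 kg/kg → 0.0131 × 7000 / 9.8 = 9.36 mm
Layer 940–670 hPa: Δp = 270 hPa = 27000 Pa, q̄ = 0.00774 kg/kg → 0.00774 × 27000 / 9.8 = 21.32 mm
Layer 670–570 hPa: Δp = 100 hPa = 10000 Pa, q̄ = 0.00196 kg/kg → 0.00196 × 10000 / 9.8 = 2.00 mm
Layer 570–350 hPa: Δp = 220 hPa = 22000 Pa, q̄ = 0.00088 kg/kg → 0.00088 × 22000 / 9.8 = 1.98 mm
PW = 9.36 + 21.32 + 2.00 + 1.98 = 34.66 ≈ 34.7 mm.
Rainfall = ε × PW = 0.28 × 34.7 = 9.7 mm.

PW ≈ 34.7 mm; rainfall ≈ 9.7 mm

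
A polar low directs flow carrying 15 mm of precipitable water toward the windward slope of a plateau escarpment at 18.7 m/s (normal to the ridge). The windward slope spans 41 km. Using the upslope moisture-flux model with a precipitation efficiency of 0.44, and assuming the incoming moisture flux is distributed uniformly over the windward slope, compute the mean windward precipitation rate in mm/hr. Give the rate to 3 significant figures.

R ≈ 10.8 mm/hr

Incoming column moisture flux per unit ridge length: F = V × PW = 18.7 × 15 = 280.5 mm·m/s.
Spread over the 41 km slope with efficiency ε = 0.44: R = ε·F/W = 0.44 × 280.5 / 41000 m = 3.010e-03 mm/s.
R = 3.010e-03 × 3600 = 10.8 mm/hr.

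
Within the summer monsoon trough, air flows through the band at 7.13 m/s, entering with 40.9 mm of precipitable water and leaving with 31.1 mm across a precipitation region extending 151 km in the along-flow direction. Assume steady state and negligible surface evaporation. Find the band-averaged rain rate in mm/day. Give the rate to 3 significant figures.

R ≈ 40.0 mm/day

Column moisture flux per unit crosswind length is F = V × PW.
Inflow: F_in = 7.13 × 40.9 = 291.617 mm·m/s
Outflow: F_out = 7.13 × 31.1 = 221.743 mm·m/s
Steady-state rate R = (F_in − F_out)/L = (291.617 − 221.743) / 151000 m = 4.627e-04 mm/s.
R = 4.627e-04 × 3600 × 24 = 40.0 mm/day.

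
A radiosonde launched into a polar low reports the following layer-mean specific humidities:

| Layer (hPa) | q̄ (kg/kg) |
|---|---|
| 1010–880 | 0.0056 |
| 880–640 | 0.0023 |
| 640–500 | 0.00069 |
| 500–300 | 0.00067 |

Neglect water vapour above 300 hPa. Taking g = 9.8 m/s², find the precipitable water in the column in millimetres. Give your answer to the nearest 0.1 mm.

Precipitable water is the column-integrated vapour mass per unit area: PW = (1/g) Σ q̄ Δp, with q in kg/kg and Δp in Pa (1 kg/m² of water = 1 mm).
Layer 1010–880 hPa: Δp = 130 hPa = 13000 Pa, q̄ = 0.0056 kg/kg → 0.0056 × 13000 / 9.8 = 7.43 mm
Layer 880–640 hPa: Δp = 240 hPa = 24000 Pa, q̄ = 0.0023 kg/kg → 0.0023 × 24000 / 9.8 = 5.63 mm
Layer 640–500 hPa: Δp = 140 hPa = 14000 Pa, q̄ = 0.00069 kg/kg → 0.00069 × 14000 / 9.8 = 0.99 mm
Layer 500–300 hPa: Δp = 200 hPa = 20000 Pa, q̄ = 0.00067 kg/kg → 0.00067 × 20000 / 9.8 = 1.37 mm
PW = 7.43 + 5.63 + 0.99 + 1.37 = 15.42 ≈ 15.4 mm.

PW ≈ 15.4 mm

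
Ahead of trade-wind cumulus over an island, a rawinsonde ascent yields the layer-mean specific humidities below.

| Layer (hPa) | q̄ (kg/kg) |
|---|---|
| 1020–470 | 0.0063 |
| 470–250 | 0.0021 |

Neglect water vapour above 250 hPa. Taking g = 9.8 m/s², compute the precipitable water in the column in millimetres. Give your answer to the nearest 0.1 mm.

PW ≈ 40.1 mm

Precipitable water is the column-integrated vapour mass per unit area: PW = (1/g) Σ q̄ Δp, with q in kg/kg and Δp in Pa (1 kg/m² of water = 1 mm).
Layer 1020–470 hPa: Δp = 550 hPa = 55000 Pa, q̄ = 0.0063 kg/kg → 0.0063 × 55000 / 9.8 = 35.36 mm
Layer 470–250 hPa: Δp = 220 hPa = 22000 Pa, q̄ = 0.0021 kg/kg → 0.0021 × 22000 / 9.8 = 4.71 mm
PW = 35.36 + 4.71 = 40.07 ≈ 40.1 mm.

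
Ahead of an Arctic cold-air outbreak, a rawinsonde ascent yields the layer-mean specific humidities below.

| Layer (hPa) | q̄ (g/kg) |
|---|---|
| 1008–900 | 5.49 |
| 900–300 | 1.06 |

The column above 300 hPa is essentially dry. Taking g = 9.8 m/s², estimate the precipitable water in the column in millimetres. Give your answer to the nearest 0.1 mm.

Precipitable water is the column-integrated vapour mass per unit area: PW = (1/g) Σ q̄ Δp, with q in kg/kg and Δp in Pa (1 kg/m² of water = 1 mm).
Layer 1008–900 hPa: Δp = 108 hPa = 10800 Pa, q̄ = 0.00549 kg/kg → 0.00549 × 10800 / 9.8 = 6.05 mm
Layer 900–300 hPa: Δp = 600 hPa = 60000 Pa, q̄ = 0.00106 kg/kg → 0.00106 × 60000 / 9.8 = 6.49 mm
PW = 6.05 + 6.49 = 12.54 ≈ 12.5 mm.

PW ≈ 12.5 mm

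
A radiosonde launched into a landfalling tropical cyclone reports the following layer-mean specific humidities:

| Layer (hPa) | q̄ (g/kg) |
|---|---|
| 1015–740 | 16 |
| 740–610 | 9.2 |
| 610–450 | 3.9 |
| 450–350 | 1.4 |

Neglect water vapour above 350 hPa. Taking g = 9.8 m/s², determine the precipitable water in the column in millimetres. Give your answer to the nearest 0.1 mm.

Precipitable water is the column-integrated vapour mass per unit area: PW = (1/g) Σ q̄ Δp, with q in kg/kg and Δp in Pa (1 kg/m² of water = 1 mm).
Layer 1015–740 hPa: Δp = 275 hPa = 27500 Pa, q̄ = 0.016 kg/kg → 0.016 × 27500 / 9.8 = 44.90 mm
Layer 740–610 hPa: Δp = 130 hPa = 13000 Pa, q̄ = 0.0092 kg/kg → 0.0092 × 13000 / 9.8 = 12.20 mm
Layer 610–450 hPa: Δp = 160 hPa = 16000 Pa, q̄ = 0.0039 kg/kg → 0.0039 × 16000 / 9.8 = 6.37 mm
Layer 450–350 hPa: Δp = 100 hPa = 10000 Pa, q̄ = 0.0014 kg/kg → 0.0014 × 10000 / 9.8 = 1.43 mm
PW = 44.90 + 12.20 + 6.37 + 1.43 = 64.90 ≈ 64.9 mm.

PW ≈ 64.9 mm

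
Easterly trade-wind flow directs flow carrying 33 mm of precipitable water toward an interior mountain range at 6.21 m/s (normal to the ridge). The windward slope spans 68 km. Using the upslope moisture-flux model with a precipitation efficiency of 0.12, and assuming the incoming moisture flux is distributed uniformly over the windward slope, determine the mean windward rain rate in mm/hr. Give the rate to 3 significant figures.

R ≈ 1.30 mm/hr

Incoming column moisture flux per unit ridge length: F = V × PW = 6.21 × 33 = 204.93 mm·m/s.
Spread over the 68 km slope with efficiency ε = 0.12: R = ε·F/W = 0.12 × 204.93 / 68000 m = 3.616e-04 mm/s.
R = 3.616e-04 × 3600 = 1.30 mm/hr.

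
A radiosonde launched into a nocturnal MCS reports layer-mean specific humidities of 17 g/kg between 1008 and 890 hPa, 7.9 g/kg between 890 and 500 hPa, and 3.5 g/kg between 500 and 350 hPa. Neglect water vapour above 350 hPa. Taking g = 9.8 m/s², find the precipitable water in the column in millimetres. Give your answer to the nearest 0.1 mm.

PW ≈ 57.3 mm

Precipitable water is the column-integrated vapour mass per unit area: PW = (1/g) Σ q̄ Δp, with q in kg/kg and Δp in Pa (1 kg/m² of water = 1 mm).
Layer 1008–890 hPa: Δp = 118 hPa = 11800 Pa, q̄ = 0.017 kg/kg → 0.017 × 11800 / 9.8 = 20.47 mm
Layer 890–500 hPa: Δp = 390 hPa = 39000 Pa, q̄ = 0.0079 kg/kg → 0.0079 × 39000 / 9.8 = 31.44 mm
Layer 500–350 hPa: Δp = 150 hPa = 15000 Pa, q̄ = 0.0035 kg/kg → 0.0035 × 15000 / 9.8 = 5.36 mm
PW = 20.47 + 31.44 + 5.36 = 57.27 ≈ 57.3 mm.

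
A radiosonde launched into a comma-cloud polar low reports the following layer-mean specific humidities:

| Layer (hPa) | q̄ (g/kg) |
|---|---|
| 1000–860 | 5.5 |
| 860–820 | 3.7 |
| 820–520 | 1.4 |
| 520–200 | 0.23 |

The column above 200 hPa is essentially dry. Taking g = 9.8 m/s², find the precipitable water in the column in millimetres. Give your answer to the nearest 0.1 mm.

PW ≈ 14.4 mm

Precipitable water is the column-integrated vapour mass per unit area: PW = (1/g) Σ q̄ Δp, with q in kg/kg and Δp in Pa (1 kg/m² of water = 1 mm).
Layer 1000–860 hPa: Δp = 140 hPa = 14000 Pa, q̄ = 0.0055 kg/kg → 0.0055 × 14000 / 9.8 = 7.86 mm
Layer 860–820 hPa: Δp = 40 hPa = 4000 Pa, q̄ = 0.0037 kg/kg → 0.0037 × 4000 / 9.8 = 1.51 mm
Layer 820–520 hPa: Δp = 300 hPa = 30000 Pa, q̄ = 0.0014 kg/kg → 0.0014 × 30000 / 9.8 = 4.29 mm
Layer 520–200 hPa: Δp = 320 hPa = 32000 Pa, q̄ = 0.00023 kg/kg → 0.00023 × 32000 / 9.8 = 0.75 mm
PW = 7.86 + 1.51 + 4.29 + 0.75 = 14.41 ≈ 14.4 mm.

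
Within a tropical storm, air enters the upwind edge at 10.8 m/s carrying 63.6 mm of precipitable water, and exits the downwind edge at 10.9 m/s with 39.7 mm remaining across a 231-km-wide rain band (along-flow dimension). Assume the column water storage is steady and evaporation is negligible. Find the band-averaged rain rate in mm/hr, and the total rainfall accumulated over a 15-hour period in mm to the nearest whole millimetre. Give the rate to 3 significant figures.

R ≈ 3.96 mm/hr; total ≈ 59 mm

Column moisture flux per unit crosswind length is F = V × PW.
Inflow: F_in = 10.8 × 63.6 = 686.88 mm·m/s
Outflow: F_out = 10.9 × 39.7 = 432.73 mm·m/s
Steady-state rate R = (F_in − F_out)/L = (686.88 − 432.73) / 231000 m = 1.100e-03 mm/s.
R = 1.100e-03 × 3600 = 3.96 mm/hr.
Over 15 h: total = 3.96 × 15 = 59.4 ≈ 59 mm.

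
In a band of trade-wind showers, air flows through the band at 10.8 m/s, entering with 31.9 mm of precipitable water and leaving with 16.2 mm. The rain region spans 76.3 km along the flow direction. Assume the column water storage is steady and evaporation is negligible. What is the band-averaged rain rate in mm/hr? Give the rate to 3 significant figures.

R ≈ 8.00 mm/hr

Column moisture flux per unit crosswind length is F = V × PW.
Inflow: F_in = 10.8 × 31.9 = 344.52 mm·m/s
Outflow: F_out = 10.8 × 16.2 = 174.96 mm·m/s
Steady-state rate R = (F_in − F_out)/L = (344.52 − 174.96) / 76300 m = 2.222e-03 mm/s.
R = 2.222e-03 × 3600 = 8.00 mm/hr.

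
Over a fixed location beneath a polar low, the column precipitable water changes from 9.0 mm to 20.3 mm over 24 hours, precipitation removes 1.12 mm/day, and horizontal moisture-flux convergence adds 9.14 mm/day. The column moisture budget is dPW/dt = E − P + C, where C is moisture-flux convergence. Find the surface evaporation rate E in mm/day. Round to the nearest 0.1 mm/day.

E ≈ 3.3 mm/day

dPW/dt = (20.3 − 9.0) mm / (24/24 day) = +11.300 mm/day.
E = dPW/dt + P − C = (+11.300) + 1.12 − (9.14) = 3.3 mm/day.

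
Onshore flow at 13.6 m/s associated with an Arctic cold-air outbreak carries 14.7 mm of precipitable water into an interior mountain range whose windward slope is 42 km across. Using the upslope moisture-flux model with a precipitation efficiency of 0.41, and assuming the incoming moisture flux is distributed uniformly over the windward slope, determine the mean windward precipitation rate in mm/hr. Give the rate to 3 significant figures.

Incoming column moisture flux per unit ridge length: F = V × PW = 13.6 × 14.7 = 199.92 mm·m/s.
Spread over the 42 km slope with efficiency ε = 0.41: R = ε·F/W = 0.41 × 199.92 / 42000 m = 1.952e-03 mm/s.
R = 1.952e-03 × 3600 = 7.03 mm/hr.

R ≈ 7.03 mm/hr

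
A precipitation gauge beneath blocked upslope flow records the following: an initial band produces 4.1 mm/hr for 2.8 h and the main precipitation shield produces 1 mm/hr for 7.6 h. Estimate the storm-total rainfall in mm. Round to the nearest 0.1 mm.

total ≈ 19.1 mm

Total = Σ Rᵢ Δtᵢ = 4.1 × 2.8 + 1 × 7.6
      = 11.48 + 7.6 = 19.1 mm.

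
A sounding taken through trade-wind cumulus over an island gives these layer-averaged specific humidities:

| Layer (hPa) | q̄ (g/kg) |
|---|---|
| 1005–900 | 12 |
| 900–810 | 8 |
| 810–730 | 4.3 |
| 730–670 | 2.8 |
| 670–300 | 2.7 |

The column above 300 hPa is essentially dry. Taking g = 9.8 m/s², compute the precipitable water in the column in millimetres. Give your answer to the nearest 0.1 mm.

PW ≈ 35.6 mm

Precipitable water is the column-integrated vapour mass per unit area: PW = (1/g) Σ q̄ Δp, with q in kg/kg and Δp in Pa (1 kg/m² of water = 1 mm).
Layer 1005–900 hPa: Δp = 105 hPa = 10500 Pa, q̄ = 0.012 kg/kg → 0.012 × 10500 / 9.8 = 12.86 mm
Layer 900–810 hPa: Δp = 90 hPa = 9000 Pa, q̄ = 0.008 kg/kg → 0.008 × 9000 / 9.8 = 7.35 mm
Layer 810–730 hPa: Δp = 80 hPa = 8000 Pa, q̄ = 0.0043 kg/kg → 0.0043 × 8000 / 9.8 = 3.51 mm
Layer 730–670 hPa: Δp = 60 hPa = 6000 Pa, q̄ = 0.0028 kg/kg → 0.0028 × 6000 / 9.8 = 1.71 mm
Layer 670–300 hPa: Δp = 370 hPa = 37000 Pa, q̄ = 0.0027 kg/kg → 0.0027 × 37000 / 9.8 = 10.19 mm
PW = 12.86 + 7.35 + 3.51 + 1.71 + 10.19 = 35.62 ≈ 35.6 mm.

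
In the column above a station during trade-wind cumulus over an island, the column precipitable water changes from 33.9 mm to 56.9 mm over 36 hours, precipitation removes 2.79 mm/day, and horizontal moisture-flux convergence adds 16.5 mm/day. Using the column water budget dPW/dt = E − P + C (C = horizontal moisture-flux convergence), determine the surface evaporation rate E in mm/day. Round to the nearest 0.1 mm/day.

E ≈ 1.6 mm/day

dPW/dt = (56.9 − 33.9) mm / (36/24 day) = +15.333 mm/day.
E = dPW/dt + P − C = (+15.333) + 2.79 − (16.5) = 1.6 mm/day.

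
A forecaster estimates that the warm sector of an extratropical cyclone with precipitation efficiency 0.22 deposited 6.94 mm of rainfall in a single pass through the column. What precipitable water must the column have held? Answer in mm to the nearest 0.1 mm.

PW = rainfall / ε = 6.94 / 0.22 = 31.5 mm.

PW ≈ 31.5 mm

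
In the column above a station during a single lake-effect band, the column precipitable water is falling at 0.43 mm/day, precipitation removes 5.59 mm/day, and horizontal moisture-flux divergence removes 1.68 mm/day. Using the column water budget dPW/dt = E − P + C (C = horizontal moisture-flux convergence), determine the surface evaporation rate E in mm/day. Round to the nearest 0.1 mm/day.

E ≈ 6.8 mm/day

dPW/dt = -0.43 mm/day.
E = dPW/dt + P − C = (-0.43) + 5.59 − (-1.68) = 6.8 mm/day.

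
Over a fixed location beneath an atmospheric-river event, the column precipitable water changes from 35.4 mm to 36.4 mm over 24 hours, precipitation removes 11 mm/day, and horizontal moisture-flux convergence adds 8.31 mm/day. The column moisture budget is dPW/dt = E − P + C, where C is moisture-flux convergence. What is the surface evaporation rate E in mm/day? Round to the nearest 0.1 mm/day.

E ≈ 3.7 mm/day

dPW/dt = (36.4 − 35.4) mm / (24/24 day) = +1.000 mm/day.
E = dPW/dt + P − C = (+1.000) + 11 − (8.31) = 3.7 mm/day.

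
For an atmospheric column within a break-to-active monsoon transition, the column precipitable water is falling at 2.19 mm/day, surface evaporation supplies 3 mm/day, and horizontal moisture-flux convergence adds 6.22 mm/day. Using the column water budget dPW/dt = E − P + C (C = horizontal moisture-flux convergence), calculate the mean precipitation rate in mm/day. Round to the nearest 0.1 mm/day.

P ≈ 11.4 mm/day

dPW/dt = -2.19 mm/day.
P = E + C − dPW/dt = 3 + (6.22) − (-2.19) = 11.4 mm/day.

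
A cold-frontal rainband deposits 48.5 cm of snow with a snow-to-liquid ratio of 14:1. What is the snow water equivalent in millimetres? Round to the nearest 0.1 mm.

SWE ≈ 34.6 mm

SWE = snow depth / ratio = 48.5 cm / 14 = 3.464 cm = 34.6 mm.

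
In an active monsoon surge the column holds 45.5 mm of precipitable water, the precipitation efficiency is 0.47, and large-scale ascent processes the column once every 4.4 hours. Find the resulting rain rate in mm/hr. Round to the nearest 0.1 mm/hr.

Each overturning extracts ε × PW = 0.47 × 45.5 = 21.385 mm.
Rate = ε·PW / τ = 21.385 / 4.4 h = 4.9 mm/hr.

R ≈ 4.9 mm/hr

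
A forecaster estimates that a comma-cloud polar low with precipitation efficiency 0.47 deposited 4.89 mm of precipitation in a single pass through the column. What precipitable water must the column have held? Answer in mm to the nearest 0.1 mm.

PW ≈ 10.4 mm

PW = precipitation / ε = 4.89 / 0.47 = 10.4 mm.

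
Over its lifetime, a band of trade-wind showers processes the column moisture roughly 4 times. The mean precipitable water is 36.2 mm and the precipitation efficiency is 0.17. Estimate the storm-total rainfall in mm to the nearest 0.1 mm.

Each cycle deposits ε × PW = 0.17 × 36.2 = 6.154 mm.
Over 4 cycles: 4 × 6.154 = 24.6 mm.

rainfall ≈ 24.6 mm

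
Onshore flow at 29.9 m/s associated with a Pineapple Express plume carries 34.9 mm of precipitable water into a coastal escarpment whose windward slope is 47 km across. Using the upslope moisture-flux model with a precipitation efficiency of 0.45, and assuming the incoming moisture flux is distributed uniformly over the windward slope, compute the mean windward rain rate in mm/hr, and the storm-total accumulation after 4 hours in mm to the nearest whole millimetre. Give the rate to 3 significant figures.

Incoming column moisture flux per unit ridge length: F = V × PW = 29.9 × 34.9 = 1043.51 mm·m/s.
Spread over the 47 km slope with efficiency ε = 0.45: R = ε·F/W = 0.45 × 1043.51 / 47000 m = 9.991e-03 mm/s.
R = 9.991e-03 × 3600 = 36.0 mm/hr.
Over 4 h: total = 36.0 × 4 = 144 mm.

R ≈ 36.0 mm/hr; total ≈ 144 mm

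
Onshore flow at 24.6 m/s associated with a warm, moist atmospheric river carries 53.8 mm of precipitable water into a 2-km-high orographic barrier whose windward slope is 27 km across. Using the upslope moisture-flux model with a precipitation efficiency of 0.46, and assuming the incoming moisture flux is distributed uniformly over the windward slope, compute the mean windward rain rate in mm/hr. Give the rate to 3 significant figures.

R ≈ 81.2 mm/hr

Incoming column moisture flux per unit ridge length: F = V × PW = 24.6 × 53.8 = 1323.48 mm·m/s.
Spread over the 27 km slope with efficiency ε = 0.46: R = ε·F/W = 0.46 × 1323.48 / 27000 m = 2.255e-02 mm/s.
R = 2.255e-02 × 3600 = 81.2 mm/hr.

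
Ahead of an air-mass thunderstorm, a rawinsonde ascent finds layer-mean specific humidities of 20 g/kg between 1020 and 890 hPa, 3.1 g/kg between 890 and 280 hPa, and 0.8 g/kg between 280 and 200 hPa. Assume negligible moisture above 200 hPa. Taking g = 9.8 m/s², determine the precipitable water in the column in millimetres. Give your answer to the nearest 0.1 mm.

Precipitable water is the column-integrated vapour mass per unit area: PW = (1/g) Σ q̄ Δp, with q in kg/kg and Δp in Pa (1 kg/m² of water = 1 mm).
Layer 1020–890 hPa: Δp = 130 hPa = 13000 Pa, q̄ = 0.02 kg/kg → 0.02 × 13000 / 9.8 = 26.53 mm
Layer 890–280 hPa: Δp = 610 hPa = 61000 Pa, q̄ = 0.0031 kg/kg → 0.0031 × 61000 / 9.8 = 19.30 mm
Layer 280–200 hPa: Δp = 80 hPa = 8000 Pa, q̄ = 0.0008 kg/kg → 0.0008 × 8000 / 9.8 = 0.65 mm
PW = 26.53 + 19.30 + 0.65 = 46.48 ≈ 46.5 mm.

PW ≈ 46.5 mm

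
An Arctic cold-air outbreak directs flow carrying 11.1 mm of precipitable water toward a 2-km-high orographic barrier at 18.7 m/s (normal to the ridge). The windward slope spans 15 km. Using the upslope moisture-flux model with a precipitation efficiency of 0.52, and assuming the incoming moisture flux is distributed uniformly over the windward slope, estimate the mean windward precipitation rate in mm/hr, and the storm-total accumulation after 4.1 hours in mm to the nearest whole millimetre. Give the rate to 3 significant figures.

R ≈ 25.9 mm/hr; total ≈ 106 mm

Incoming column moisture flux per unit ridge length: F = V × PW = 18.7 × 11.1 = 207.57 mm·m/s.
Spread over the 15 km slope with efficiency ε = 0.52: R = ε·F/W = 0.52 × 207.57 / 15000 m = 7.196e-03 mm/s.
R = 7.196e-03 × 3600 = 25.9 mm/hr.
Over 4.1 h: total = 25.9 × 4.1 = 106.19 ≈ 106 mm.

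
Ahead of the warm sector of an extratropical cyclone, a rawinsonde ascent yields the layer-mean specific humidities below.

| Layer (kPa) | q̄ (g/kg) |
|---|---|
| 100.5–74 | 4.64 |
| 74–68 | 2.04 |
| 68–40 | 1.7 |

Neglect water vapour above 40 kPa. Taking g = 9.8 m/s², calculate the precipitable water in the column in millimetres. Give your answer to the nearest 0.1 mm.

PW ≈ 18.7 mm

Precipitable water is the column-integrated vapour mass per unit area: PW = (1/g) Σ q̄ Δp, with q in kg/kg and Δp in Pa (1 kg/m² of water = 1 mm).
Layer 100.5–74 kPa: Δp = 265 hPa = 26500 Pa, q̄ = 0.00464 kg/kg → 0.00464 × 26500 / 9.8 = 12.55 mm
Layer 74–68 kPa: Δp = 60 hPa = 6000 Pa, q̄ = 0.00204 kg/kg → 0.00204 × 6000 / 9.8 = 1.25 mm
Layer 68–40 kPa: Δp = 280 hPa = 28000 Pa, q̄ = 0.0017 kg/kg → 0.0017 × 28000 / 9.8 = 4.86 mm
PW = 12.55 + 1.25 + 4.86 = 18.66 ≈ 18.7 mm.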